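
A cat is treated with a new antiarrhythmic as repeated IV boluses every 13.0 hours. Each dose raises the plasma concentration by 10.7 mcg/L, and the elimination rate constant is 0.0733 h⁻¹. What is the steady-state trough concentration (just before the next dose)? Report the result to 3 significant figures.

Fraction remaining after one interval: e^(−kτ) = e^(−0.07330 × 13.0) = 0.3856
R = 1 / (1 − 0.3856) = 1.628
Css,max = 10.7 × 1.628 = 17.42 mcg/L
Css,min = Css,max × e^(−kτ) = 17.42 × 0.3856 ≈ 6.72 mcg/L

6.72 mcg/L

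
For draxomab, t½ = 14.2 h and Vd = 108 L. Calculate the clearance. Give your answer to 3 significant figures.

5.27 L/h

k = ln 2 / t½ = ln 2 / 14.2 = 0.04881 h⁻¹
CL = k · V = 0.04881 × 108 ≈ 5.27 L/h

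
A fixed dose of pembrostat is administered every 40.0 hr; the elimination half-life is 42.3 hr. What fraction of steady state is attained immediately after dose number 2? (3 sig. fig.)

0.730

k = ln 2 / 42.3 = 0.01639 hr⁻¹
f_n = 1 − e^(−nkτ) = 1 − e^(−2 × 0.01639 × 40.0) = 1 − e^(−1.311) = 1 − 0.2696 ≈ 0.730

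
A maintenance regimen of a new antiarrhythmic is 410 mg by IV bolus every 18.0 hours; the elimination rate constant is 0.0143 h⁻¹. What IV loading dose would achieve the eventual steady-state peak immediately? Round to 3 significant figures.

Accumulation ratio R = 1 / (1 − e^(−kτ)) = 1 / (1 − e^(−0.01430×18.0)) = 1 / (1 − 0.7731) = 4.406
Loading dose = maintenance dose × R = 410 × 4.406 ≈ 1810 mg

1810 mg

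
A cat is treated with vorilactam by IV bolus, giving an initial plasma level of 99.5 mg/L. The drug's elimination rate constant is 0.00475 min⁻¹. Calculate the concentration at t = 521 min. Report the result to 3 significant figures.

C(t) = C₀ e^(−kt) = 99.5 × e^(−0.004750 × 521) = 99.5 × e^(−2.475) = 99.5 × 0.08418 ≈ 8.38 mg/L

8.38 mg/L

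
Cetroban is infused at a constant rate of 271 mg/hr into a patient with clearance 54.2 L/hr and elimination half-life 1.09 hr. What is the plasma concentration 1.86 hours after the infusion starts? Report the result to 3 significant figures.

Css = rate / CL = 271 / 54.2 = 5.000 mg/L
k = ln 2 / 1.09 = 0.6359 hr⁻¹
C(t) = Css (1 − e^(−kt)) = 5.000 × (1 − e^(−1.183)) = 5.000 × 0.6936 ≈ 3.47 mg/L

3.47 mg/L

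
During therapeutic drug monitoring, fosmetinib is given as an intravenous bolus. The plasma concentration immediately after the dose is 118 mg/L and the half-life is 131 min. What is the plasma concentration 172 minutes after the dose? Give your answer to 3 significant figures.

47.5 mg/L

k = ln 2 / 131 = 0.005291 min⁻¹
172 min is 1.313 half-lives, so C = 118 × (1/2)^1.313 = 118 × 0.4025 ≈ 47.5 mg/L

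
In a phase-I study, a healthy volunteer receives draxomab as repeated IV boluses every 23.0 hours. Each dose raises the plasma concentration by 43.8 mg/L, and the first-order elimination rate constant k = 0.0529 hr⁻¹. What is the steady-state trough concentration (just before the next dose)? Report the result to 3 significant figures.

18.4 mg/L

Fraction remaining after one interval: e^(−kτ) = e^(−0.05290 × 23.0) = 0.2962
R = 1 / (1 − 0.2962) = 1.421
Css,max = 43.8 × 1.421 = 62.23 mg/L
Css,min = Css,max × e^(−kτ) = 62.23 × 0.2962 ≈ 18.4 mg/L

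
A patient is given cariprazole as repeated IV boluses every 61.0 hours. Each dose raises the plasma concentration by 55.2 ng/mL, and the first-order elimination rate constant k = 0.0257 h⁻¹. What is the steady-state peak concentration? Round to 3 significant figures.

69.7 ng/mL

Fraction remaining after one interval: e^(−kτ) = e^(−0.02570 × 61.0) = 0.2085
R = 1 / (1 − 0.2085) = 1.263
Css,max = 55.2 × 1.263 ≈ 69.7 ng/mL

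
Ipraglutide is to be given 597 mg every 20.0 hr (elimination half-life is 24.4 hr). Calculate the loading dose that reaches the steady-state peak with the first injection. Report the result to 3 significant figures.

1380 mg

k = ln 2 / 24.4 = 0.02841 hr⁻¹
Accumulation ratio R = 1 / (1 − e^(−kτ)) = 1 / (1 − e^(−0.02841×20.0)) = 1 / (1 − 0.5666) = 2.307
Loading dose = maintenance dose × R = 597 × 2.307 ≈ 1380 mg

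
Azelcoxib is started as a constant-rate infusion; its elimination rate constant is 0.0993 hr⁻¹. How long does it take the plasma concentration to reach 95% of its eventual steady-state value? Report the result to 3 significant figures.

30.2 hours

f = 1 − e^(−kt)  ⇒  t = −ln(1 − f) / k
t = −ln(1 − 0.95) / 0.09930 = 2.996 / 0.09930 ≈ 30.2 hours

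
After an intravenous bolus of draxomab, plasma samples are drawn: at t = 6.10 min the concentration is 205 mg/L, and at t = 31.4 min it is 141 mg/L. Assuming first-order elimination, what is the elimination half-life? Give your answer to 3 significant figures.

k = ln(C₁/C₂) / (t₂ − t₁) = ln(205/141) / (31.4 − 6.10)
  = 0.3743 / 25.30 = 0.01479 min⁻¹
t½ = ln 2 / k = ln 2 / 0.01479 ≈ 46.9 minutes

46.9 minutes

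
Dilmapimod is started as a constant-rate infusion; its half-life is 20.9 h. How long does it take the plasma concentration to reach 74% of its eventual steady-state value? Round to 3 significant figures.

k = ln 2 / 20.9 = 0.03316 h⁻¹
f = 1 − e^(−kt)  ⇒  t = −ln(1 − f) / k
t = −ln(1 − 0.74) / 0.03316 = 1.347 / 0.03316 ≈ 40.6 hours

40.6 hours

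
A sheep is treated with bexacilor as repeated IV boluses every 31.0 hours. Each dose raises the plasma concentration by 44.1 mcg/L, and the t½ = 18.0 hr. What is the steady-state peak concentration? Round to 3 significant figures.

k = ln 2 / 18.0 = 0.03851 hr⁻¹
Fraction remaining after one interval: e^(−kτ) = e^(−0.03851 × 31.0) = 0.3031
R = 1 / (1 − 0.3031) = 1.435
Css,max = 44.1 × 1.435 ≈ 63.3 mcg/L

63.3 mcg/L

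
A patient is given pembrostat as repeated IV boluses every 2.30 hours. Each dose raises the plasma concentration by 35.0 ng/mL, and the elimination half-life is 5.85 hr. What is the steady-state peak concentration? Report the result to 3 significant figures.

k = ln 2 / 5.85 = 0.1185 hr⁻¹
Fraction remaining after one interval: e^(−kτ) = e^(−0.1185 × 2.30) = 0.7615
R = 1 / (1 − 0.7615) = 4.192
Css,max = 35.0 × 4.192 ≈ 147 ng/mL

147 ng/mL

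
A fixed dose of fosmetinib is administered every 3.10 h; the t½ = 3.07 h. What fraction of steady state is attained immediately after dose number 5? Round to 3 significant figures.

0.970

k = ln 2 / 3.07 = 0.2258 h⁻¹
f_n = 1 − e^(−nkτ) = 1 − e^(−5 × 0.2258 × 3.10) = 1 − e^(−3.500) = 1 − 0.03021 ≈ 0.970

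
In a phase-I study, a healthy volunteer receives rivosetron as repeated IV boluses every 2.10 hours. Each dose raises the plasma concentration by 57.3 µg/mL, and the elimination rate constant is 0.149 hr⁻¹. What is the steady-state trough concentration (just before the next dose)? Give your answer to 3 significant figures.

Fraction remaining after one interval: e^(−kτ) = e^(−0.1490 × 2.10) = 0.7313
R = 1 / (1 − 0.7313) = 3.722
Css,max = 57.3 × 3.722 = 213.3 µg/mL
Css,min = Css,max × e^(−kτ) = 213.3 × 0.7313 ≈ 156 µg/mL

156 µg/mL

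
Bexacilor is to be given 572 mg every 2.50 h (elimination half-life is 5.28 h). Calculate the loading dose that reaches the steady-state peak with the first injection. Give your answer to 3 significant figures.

2040 mg

k = ln 2 / 5.28 = 0.1313 h⁻¹
Accumulation ratio R = 1 / (1 − e^(−kτ)) = 1 / (1 − e^(−0.1313×2.50)) = 1 / (1 − 0.7202) = 3.574
Loading dose = maintenance dose × R = 572 × 3.574 ≈ 2040 mg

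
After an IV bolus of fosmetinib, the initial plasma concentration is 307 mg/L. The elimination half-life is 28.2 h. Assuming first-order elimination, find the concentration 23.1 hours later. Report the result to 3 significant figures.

k = ln 2 / 28.2 = 0.02458 h⁻¹
C(t) = C₀ e^(−kt) = 307 × e^(−0.02458 × 23.1) = 307 × e^(−0.5678) = 307 × 0.5668 ≈ 174 mg/L

174 mg/L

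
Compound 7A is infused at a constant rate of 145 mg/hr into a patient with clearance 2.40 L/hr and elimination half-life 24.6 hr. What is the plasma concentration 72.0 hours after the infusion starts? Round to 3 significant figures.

52.5 µg/mL

Css = rate / CL = 145 / 2.40 = 60.42 µg/mL
k = ln 2 / 24.6 = 0.02818 hr⁻¹
C(t) = Css (1 − e^(−kt)) = 60.42 × (1 − e^(−2.029)) = 60.42 × 0.8685 ≈ 52.5 µg/mL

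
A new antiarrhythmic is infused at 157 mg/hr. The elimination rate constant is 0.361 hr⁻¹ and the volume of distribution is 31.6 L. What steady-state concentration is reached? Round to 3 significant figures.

CL = k · V = 0.361 × 31.6 = 11.41 L/hr
Css = rate / CL = 157 / 11.41 ≈ 13.8 mg/L

13.8 mg/L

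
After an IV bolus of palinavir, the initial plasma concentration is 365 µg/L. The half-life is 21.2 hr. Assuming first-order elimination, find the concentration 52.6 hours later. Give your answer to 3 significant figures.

65.4 µg/L

k = ln 2 / 21.2 = 0.03270 hr⁻¹
C(t) = C₀ e^(−kt) = 365 × e^(−0.03270 × 52.6) = 365 × e^(−1.720) = 365 × 0.1791 ≈ 65.4 µg/L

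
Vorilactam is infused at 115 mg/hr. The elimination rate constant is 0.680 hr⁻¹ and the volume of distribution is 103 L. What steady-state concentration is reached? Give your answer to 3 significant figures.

CL = k · V = 0.680 × 103 = 70.04 L/hr
Css = rate / CL = 115 / 70.04 ≈ 1.64 µg/mL

1.64 µg/mL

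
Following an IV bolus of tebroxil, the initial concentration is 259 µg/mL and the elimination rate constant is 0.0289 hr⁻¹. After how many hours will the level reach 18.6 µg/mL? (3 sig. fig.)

C(t) = C₀ e^(−kt)  ⇒  t = ln(C₀/C) / k
t = ln(259/18.6) / 0.02890 = 2.634 / 0.02890 ≈ 91.1 hours

91.1 hours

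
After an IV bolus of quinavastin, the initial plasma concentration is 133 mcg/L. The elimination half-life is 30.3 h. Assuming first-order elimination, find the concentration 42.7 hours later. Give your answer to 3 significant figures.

k = ln 2 / 30.3 = 0.02288 h⁻¹
C(t) = C₀ e^(−kt) = 133 × e^(−0.02288 × 42.7) = 133 × e^(−0.9768) = 133 × 0.3765 ≈ 50.1 mcg/L

50.1 mcg/L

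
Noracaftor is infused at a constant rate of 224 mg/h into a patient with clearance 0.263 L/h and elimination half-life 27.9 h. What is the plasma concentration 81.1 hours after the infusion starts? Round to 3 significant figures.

738 µg/mL

Css = rate / CL = 224 / 0.263 = 851.7 µg/mL
k = ln 2 / 27.9 = 0.02484 h⁻¹
C(t) = Css (1 − e^(−kt)) = 851.7 × (1 − e^(−2.015)) = 851.7 × 0.8667 ≈ 738 µg/mL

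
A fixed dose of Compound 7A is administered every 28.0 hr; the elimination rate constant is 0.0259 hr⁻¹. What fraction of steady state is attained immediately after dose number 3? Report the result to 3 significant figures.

f_n = 1 − e^(−nkτ) = 1 − e^(−3 × 0.02590 × 28.0) = 1 − e^(−2.176) = 1 − 0.1135 ≈ 0.886

0.886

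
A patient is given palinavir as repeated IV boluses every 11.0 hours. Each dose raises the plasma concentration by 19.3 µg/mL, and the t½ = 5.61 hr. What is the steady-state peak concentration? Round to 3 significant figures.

k = ln 2 / 5.61 = 0.1236 hr⁻¹
Fraction remaining after one interval: e^(−kτ) = e^(−0.1236 × 11.0) = 0.2569
R = 1 / (1 − 0.2569) = 1.346
Css,max = 19.3 × 1.346 ≈ 26.0 µg/mL

26.0 µg/mL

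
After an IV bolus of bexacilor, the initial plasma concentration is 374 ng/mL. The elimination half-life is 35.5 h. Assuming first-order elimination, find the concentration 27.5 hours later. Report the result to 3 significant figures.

219 ng/mL

k = ln 2 / 35.5 = 0.01953 h⁻¹
27.5 h is 0.7746 half-lives, so C = 374 × (1/2)^0.7746 = 374 × 0.5845 ≈ 219 ng/mL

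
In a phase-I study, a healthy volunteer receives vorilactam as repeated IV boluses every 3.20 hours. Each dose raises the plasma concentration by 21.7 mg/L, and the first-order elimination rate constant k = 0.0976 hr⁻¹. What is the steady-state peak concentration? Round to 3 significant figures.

Fraction remaining after one interval: e^(−kτ) = e^(−0.09760 × 3.20) = 0.7317
R = 1 / (1 − 0.7317) = 3.728
Css,max = 21.7 × 3.728 ≈ 80.9 mg/L

80.9 mg/L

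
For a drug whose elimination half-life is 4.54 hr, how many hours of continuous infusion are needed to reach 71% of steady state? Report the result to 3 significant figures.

8.11 hours

k = ln 2 / 4.54 = 0.1527 hr⁻¹
f = 1 − e^(−kt)  ⇒  t = −ln(1 − f) / k
t = −ln(1 − 0.71) / 0.1527 = 1.238 / 0.1527 ≈ 8.11 hours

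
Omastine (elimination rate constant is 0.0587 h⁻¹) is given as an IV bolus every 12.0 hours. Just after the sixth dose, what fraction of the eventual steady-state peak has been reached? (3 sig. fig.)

f_n = 1 − e^(−nkτ) = 1 − e^(−6 × 0.05870 × 12.0) = 1 − e^(−4.226) = 1 − 0.01460 ≈ 0.985

0.985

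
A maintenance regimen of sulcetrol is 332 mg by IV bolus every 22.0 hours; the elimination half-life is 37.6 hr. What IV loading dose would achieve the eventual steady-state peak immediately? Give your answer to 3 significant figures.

996 mg

k = ln 2 / 37.6 = 0.01843 hr⁻¹
Accumulation ratio R = 1 / (1 − e^(−kτ)) = 1 / (1 − e^(−0.01843×22.0)) = 1 / (1 − 0.6666) = 2.999
Loading dose = maintenance dose × R = 332 × 2.999 ≈ 996 mg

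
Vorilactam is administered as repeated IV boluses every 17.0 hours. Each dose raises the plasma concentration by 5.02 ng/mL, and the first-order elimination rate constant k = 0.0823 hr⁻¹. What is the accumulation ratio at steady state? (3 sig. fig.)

1.33

Fraction remaining after one interval: e^(−kτ) = e^(−0.08230 × 17.0) = 0.2468
R = 1 / (1 − 0.2468) = 1 / 0.7532 ≈ 1.33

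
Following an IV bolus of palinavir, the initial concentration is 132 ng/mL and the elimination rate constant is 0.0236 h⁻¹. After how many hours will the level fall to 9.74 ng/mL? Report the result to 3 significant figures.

110 hours

C(t) = C₀ e^(−kt)  ⇒  t = ln(C₀/C) / k
t = ln(132/9.74) / 0.02360 = 2.607 / 0.02360 ≈ 110 hours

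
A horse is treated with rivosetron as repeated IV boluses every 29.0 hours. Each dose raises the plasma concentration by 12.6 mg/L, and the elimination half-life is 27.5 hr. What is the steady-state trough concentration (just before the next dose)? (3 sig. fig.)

k = ln 2 / 27.5 = 0.02521 hr⁻¹
Fraction remaining after one interval: e^(−kτ) = e^(−0.02521 × 29.0) = 0.4814
R = 1 / (1 − 0.4814) = 1.928
Css,max = 12.6 × 1.928 = 24.30 mg/L
Css,min = Css,max × e^(−kτ) = 24.30 × 0.4814 ≈ 11.7 mg/L

11.7 mg/L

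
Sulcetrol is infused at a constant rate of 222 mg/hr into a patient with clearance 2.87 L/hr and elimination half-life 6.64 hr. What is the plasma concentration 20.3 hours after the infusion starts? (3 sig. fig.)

68.1 µg/mL

Css = rate / CL = 222 / 2.87 = 77.35 µg/mL
k = ln 2 / 6.64 = 0.1044 hr⁻¹
C(t) = Css (1 − e^(−kt)) = 77.35 × (1 − e^(−2.119)) = 77.35 × 0.8799 ≈ 68.1 µg/mL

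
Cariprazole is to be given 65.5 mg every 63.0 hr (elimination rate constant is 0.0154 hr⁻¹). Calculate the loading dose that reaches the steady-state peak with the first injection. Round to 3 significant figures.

Accumulation ratio R = 1 / (1 − e^(−kτ)) = 1 / (1 − e^(−0.01540×63.0)) = 1 / (1 − 0.3790) = 1.610
Loading dose = maintenance dose × R = 65.5 × 1.610 ≈ 105 mg

105 mg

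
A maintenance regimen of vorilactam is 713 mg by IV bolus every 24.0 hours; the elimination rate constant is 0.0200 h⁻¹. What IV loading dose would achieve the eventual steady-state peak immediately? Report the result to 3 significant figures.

Accumulation ratio R = 1 / (1 − e^(−kτ)) = 1 / (1 − e^(−0.02000×24.0)) = 1 / (1 − 0.6188) = 2.623
Loading dose = maintenance dose × R = 713 × 2.623 ≈ 1870 mg

1870 mg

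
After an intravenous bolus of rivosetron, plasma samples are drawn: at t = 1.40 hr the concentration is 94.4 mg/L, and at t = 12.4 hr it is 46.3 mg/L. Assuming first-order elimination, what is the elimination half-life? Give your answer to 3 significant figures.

10.7 hours

k = ln(C₁/C₂) / (t₂ − t₁) = ln(94.4/46.3) / (12.4 − 1.40)
  = 0.7124 / 11.00 = 0.06476 hr⁻¹
t½ = ln 2 / k = ln 2 / 0.06476 ≈ 10.7 hours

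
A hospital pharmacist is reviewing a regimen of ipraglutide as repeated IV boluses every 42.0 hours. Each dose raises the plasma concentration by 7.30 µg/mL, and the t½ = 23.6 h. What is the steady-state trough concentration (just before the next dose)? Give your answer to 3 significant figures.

k = ln 2 / 23.6 = 0.02937 h⁻¹
Fraction remaining after one interval: e^(−kτ) = e^(−0.02937 × 42.0) = 0.2913
R = 1 / (1 − 0.2913) = 1.411
Css,max = 7.30 × 1.411 = 10.30 µg/mL
Css,min = Css,max × e^(−kτ) = 10.30 × 0.2913 ≈ 3.00 µg/mL

3.00 µg/mL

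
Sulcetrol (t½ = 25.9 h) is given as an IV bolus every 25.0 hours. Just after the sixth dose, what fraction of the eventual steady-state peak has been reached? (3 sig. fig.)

0.982

k = ln 2 / 25.9 = 0.02676 h⁻¹
f_n = 1 − e^(−nkτ) = 1 − e^(−6 × 0.02676 × 25.0) = 1 − e^(−4.014) = 1 − 0.01805 ≈ 0.982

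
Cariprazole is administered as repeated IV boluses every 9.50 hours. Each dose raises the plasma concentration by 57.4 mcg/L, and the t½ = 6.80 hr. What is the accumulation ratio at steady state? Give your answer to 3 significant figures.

1.61

k = ln 2 / 6.80 = 0.1019 hr⁻¹
Fraction remaining after one interval: e^(−kτ) = e^(−0.1019 × 9.50) = 0.3797
R = 1 / (1 − 0.3797) = 1 / 0.6203 ≈ 1.61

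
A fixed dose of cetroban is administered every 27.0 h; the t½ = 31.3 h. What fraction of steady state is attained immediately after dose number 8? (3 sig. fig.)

0.992

k = ln 2 / 31.3 = 0.02215 h⁻¹
f_n = 1 − e^(−nkτ) = 1 − e^(−8 × 0.02215 × 27.0) = 1 − e^(−4.783) = 1 − 0.008368 ≈ 0.992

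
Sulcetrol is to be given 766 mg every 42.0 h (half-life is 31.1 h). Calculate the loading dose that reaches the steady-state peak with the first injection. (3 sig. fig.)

1260 mg

k = ln 2 / 31.1 = 0.02229 h⁻¹
Accumulation ratio R = 1 / (1 − e^(−kτ)) = 1 / (1 − e^(−0.02229×42.0)) = 1 / (1 − 0.3922) = 1.645
Loading dose = maintenance dose × R = 766 × 1.645 ≈ 1260 mg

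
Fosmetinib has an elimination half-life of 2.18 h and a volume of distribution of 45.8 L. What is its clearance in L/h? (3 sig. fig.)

k = ln 2 / t½ = ln 2 / 2.18 = 0.3180 h⁻¹
CL = k · V = 0.3180 × 45.8 ≈ 14.6 L/h

14.6 L/h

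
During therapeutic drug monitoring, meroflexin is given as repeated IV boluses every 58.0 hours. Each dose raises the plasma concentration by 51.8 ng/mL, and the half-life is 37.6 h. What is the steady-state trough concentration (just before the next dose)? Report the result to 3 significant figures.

k = ln 2 / 37.6 = 0.01843 h⁻¹
Fraction remaining after one interval: e^(−kτ) = e^(−0.01843 × 58.0) = 0.3433
R = 1 / (1 − 0.3433) = 1.523
Css,max = 51.8 × 1.523 = 78.88 ng/mL
Css,min = Css,max × e^(−kτ) = 78.88 × 0.3433 ≈ 27.1 ng/mL

27.1 ng/mL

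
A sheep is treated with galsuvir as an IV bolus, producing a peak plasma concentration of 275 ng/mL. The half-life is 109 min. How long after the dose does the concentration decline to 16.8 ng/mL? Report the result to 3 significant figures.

k = ln 2 / 109 = 0.006359 min⁻¹
C(t) = C₀ e^(−kt)  ⇒  t = ln(C₀/C) / k
t = ln(275/16.8) / 0.006359 = 2.795 / 0.006359 ≈ 440 minutes

440 minutes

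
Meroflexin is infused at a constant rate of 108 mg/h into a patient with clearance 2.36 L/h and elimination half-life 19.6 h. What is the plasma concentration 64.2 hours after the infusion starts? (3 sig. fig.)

41.0 µg/mL

Css = rate / CL = 108 / 2.36 = 45.76 µg/mL
k = ln 2 / 19.6 = 0.03536 h⁻¹
C(t) = Css (1 − e^(−kt)) = 45.76 × (1 − e^(−2.270)) = 45.76 × 0.8967 ≈ 41.0 µg/mL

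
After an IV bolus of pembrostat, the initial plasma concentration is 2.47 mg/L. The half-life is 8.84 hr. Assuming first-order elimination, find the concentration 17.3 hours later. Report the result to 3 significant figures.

k = ln 2 / 8.84 = 0.07841 hr⁻¹
17.3 hr is 1.957 half-lives, so C = 2.47 × (1/2)^1.957 = 2.47 × 0.2576 ≈ 0.636 mg/L

0.636 mg/L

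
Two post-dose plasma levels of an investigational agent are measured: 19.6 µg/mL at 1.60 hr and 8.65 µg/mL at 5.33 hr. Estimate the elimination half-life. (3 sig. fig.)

k = ln(C₁/C₂) / (t₂ − t₁) = ln(19.6/8.65) / (5.33 − 1.60)
  = 0.8180 / 3.730 = 0.2193 hr⁻¹
t½ = ln 2 / k = ln 2 / 0.2193 ≈ 3.16 hours

3.16 hours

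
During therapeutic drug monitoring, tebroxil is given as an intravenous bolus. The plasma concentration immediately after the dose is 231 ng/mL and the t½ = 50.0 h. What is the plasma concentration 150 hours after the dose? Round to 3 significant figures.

k = ln 2 / 50.0 = 0.01386 h⁻¹
150 h is 3.000 half-lives, so C = 231 × (1/2)^3.000 = 231 × 0.1250 ≈ 28.9 ng/mL

28.9 ng/mL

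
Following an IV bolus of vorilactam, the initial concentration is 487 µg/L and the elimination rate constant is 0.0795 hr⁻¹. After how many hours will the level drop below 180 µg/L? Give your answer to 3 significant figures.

C(t) = C₀ e^(−kt)  ⇒  t = ln(C₀/C) / k
t = ln(487/180) / 0.07950 = 0.9953 / 0.07950 ≈ 12.5 hours

12.5 hours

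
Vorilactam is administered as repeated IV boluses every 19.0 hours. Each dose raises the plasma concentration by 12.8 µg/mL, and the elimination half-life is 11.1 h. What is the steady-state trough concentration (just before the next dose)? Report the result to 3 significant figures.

5.63 µg/mL

k = ln 2 / 11.1 = 0.06245 h⁻¹
Fraction remaining after one interval: e^(−kτ) = e^(−0.06245 × 19.0) = 0.3053
R = 1 / (1 − 0.3053) = 1.439
Css,max = 12.8 × 1.439 = 18.43 µg/mL
Css,min = Css,max × e^(−kτ) = 18.43 × 0.3053 ≈ 5.63 µg/mL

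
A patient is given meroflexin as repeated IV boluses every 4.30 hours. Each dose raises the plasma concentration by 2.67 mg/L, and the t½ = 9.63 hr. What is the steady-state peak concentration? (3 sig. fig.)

10.0 mg/L

k = ln 2 / 9.63 = 0.07198 hr⁻¹
Fraction remaining after one interval: e^(−kτ) = e^(−0.07198 × 4.30) = 0.7338
R = 1 / (1 − 0.7338) = 3.757
Css,max = 2.67 × 3.757 ≈ 10.0 mg/L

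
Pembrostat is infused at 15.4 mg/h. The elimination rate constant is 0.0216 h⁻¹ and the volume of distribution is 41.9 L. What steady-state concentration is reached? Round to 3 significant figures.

CL = k · V = 0.0216 × 41.9 = 0.9050 L/h
Css = rate / CL = 15.4 / 0.9050 ≈ 17.0 µg/mL

17.0 µg/mL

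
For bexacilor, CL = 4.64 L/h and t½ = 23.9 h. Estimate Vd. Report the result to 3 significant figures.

k = ln 2 / t½ = ln 2 / 23.9 = 0.02900 h⁻¹
V = CL / k = 4.64 / 0.02900 ≈ 160 L

160 L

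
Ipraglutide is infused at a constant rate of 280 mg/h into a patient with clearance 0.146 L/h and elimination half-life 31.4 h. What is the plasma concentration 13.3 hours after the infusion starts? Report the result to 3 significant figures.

488 mg/L

Css = rate / CL = 280 / 0.146 = 1918 mg/L
k = ln 2 / 31.4 = 0.02207 h⁻¹
C(t) = Css (1 − e^(−kt)) = 1918 × (1 − e^(−0.2936)) = 1918 × 0.2544 ≈ 488 mg/L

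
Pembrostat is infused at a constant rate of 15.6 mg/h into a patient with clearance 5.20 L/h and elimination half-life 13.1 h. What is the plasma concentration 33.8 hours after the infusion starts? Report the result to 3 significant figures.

2.50 mg/L

Css = rate / CL = 15.6 / 5.20 = 3.000 mg/L
k = ln 2 / 13.1 = 0.05291 h⁻¹
C(t) = Css (1 − e^(−kt)) = 3.000 × (1 − e^(−1.788)) = 3.000 × 0.8328 ≈ 2.50 mg/L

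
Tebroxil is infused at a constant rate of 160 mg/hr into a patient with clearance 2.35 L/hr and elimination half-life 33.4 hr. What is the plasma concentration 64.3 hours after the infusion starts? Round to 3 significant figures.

Css = rate / CL = 160 / 2.35 = 68.09 µg/mL
k = ln 2 / 33.4 = 0.02075 hr⁻¹
C(t) = Css (1 − e^(−kt)) = 68.09 × (1 − e^(−1.334)) = 68.09 × 0.7367 ≈ 50.2 µg/mL

50.2 µg/mL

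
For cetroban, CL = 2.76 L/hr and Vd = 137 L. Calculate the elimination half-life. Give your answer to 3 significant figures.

k = CL / V = 2.76 / 137 = 0.02015 hr⁻¹
t½ = ln 2 / k = ln 2 / 0.02015 ≈ 34.4 hours

34.4 hours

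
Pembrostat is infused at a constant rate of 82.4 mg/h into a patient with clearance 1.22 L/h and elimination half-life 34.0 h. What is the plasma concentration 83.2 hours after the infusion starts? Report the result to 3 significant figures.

Css = rate / CL = 82.4 / 1.22 = 67.54 µg/mL
k = ln 2 / 34.0 = 0.02039 h⁻¹
C(t) = Css (1 − e^(−kt)) = 67.54 × (1 − e^(−1.696)) = 67.54 × 0.8166 ≈ 55.2 µg/mL

55.2 µg/mL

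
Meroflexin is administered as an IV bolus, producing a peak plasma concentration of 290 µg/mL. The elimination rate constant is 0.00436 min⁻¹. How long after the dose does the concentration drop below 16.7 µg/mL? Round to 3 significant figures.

655 minutes

C(t) = C₀ e^(−kt)  ⇒  t = ln(C₀/C) / k
t = ln(290/16.7) / 0.004360 = 2.854 / 0.004360 ≈ 655 minutes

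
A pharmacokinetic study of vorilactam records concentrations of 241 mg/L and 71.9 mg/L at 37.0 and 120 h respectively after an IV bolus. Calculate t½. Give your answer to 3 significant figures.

k = ln(C₁/C₂) / (t₂ − t₁) = ln(241/71.9) / (120 − 37.0)
  = 1.210 / 83.00 = 0.01457 h⁻¹
t½ = ln 2 / k = ln 2 / 0.01457 ≈ 47.6 hours

47.6 hours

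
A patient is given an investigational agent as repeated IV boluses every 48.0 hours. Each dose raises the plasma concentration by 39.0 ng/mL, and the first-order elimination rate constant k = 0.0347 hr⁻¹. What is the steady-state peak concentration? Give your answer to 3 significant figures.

Fraction remaining after one interval: e^(−kτ) = e^(−0.03470 × 48.0) = 0.1891
R = 1 / (1 − 0.1891) = 1.233
Css,max = 39.0 × 1.233 ≈ 48.1 ng/mL

48.1 ng/mL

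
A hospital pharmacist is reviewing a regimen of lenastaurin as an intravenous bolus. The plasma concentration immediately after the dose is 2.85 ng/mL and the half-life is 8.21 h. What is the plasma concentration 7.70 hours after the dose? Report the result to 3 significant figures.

1.49 ng/mL

k = ln 2 / 8.21 = 0.08443 h⁻¹
7.70 h is 0.9379 half-lives, so C = 2.85 × (1/2)^0.9379 = 2.85 × 0.5220 ≈ 1.49 ng/mL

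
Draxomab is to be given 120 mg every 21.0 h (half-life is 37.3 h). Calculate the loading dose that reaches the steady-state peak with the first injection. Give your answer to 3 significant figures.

371 mg

k = ln 2 / 37.3 = 0.01858 h⁻¹
Accumulation ratio R = 1 / (1 − e^(−kτ)) = 1 / (1 − e^(−0.01858×21.0)) = 1 / (1 − 0.6769) = 3.095
Loading dose = maintenance dose × R = 120 × 3.095 ≈ 371 mg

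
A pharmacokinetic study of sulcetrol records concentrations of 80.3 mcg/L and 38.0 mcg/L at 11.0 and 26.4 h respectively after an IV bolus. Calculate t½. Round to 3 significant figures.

k = ln(C₁/C₂) / (t₂ − t₁) = ln(80.3/38.0) / (26.4 − 11.0)
  = 0.7482 / 15.40 = 0.04858 h⁻¹
t½ = ln 2 / k = ln 2 / 0.04858 ≈ 14.3 hours

14.3 hours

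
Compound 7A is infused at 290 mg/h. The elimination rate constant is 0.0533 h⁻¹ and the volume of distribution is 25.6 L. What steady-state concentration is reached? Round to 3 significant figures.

CL = k · V = 0.0533 × 25.6 = 1.364 L/h
Css = rate / CL = 290 / 1.364 ≈ 213 mg/L

213 mg/L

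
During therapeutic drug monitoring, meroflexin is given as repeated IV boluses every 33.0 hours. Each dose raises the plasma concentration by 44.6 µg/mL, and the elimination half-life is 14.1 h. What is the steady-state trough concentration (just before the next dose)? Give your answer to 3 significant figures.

11.0 µg/mL

k = ln 2 / 14.1 = 0.04916 h⁻¹
Fraction remaining after one interval: e^(−kτ) = e^(−0.04916 × 33.0) = 0.1975
R = 1 / (1 − 0.1975) = 1.246
Css,max = 44.6 × 1.246 = 55.57 µg/mL
Css,min = Css,max × e^(−kτ) = 55.57 × 0.1975 ≈ 11.0 µg/mL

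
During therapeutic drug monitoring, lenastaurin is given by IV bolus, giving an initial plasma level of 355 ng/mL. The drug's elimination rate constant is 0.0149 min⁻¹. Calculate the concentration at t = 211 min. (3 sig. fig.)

C(t) = C₀ e^(−kt) = 355 × e^(−0.01490 × 211) = 355 × e^(−3.144) = 355 × 0.04311 ≈ 15.3 ng/mL

15.3 ng/mL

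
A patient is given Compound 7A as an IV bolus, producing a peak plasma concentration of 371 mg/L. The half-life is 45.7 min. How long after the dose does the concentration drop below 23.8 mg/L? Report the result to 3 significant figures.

k = ln 2 / 45.7 = 0.01517 min⁻¹
C(t) = C₀ e^(−kt)  ⇒  t = ln(C₀/C) / k
t = ln(371/23.8) / 0.01517 = 2.747 / 0.01517 ≈ 181 minutes

181 minutes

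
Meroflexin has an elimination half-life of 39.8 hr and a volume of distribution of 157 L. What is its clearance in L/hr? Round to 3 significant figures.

2.73 L/hr

k = ln 2 / t½ = ln 2 / 39.8 = 0.01742 hr⁻¹
CL = k · V = 0.01742 × 157 ≈ 2.73 L/hr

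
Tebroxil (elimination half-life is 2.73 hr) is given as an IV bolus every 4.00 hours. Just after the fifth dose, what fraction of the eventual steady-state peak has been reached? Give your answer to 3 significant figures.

0.994

k = ln 2 / 2.73 = 0.2539 hr⁻¹
f_n = 1 − e^(−nkτ) = 1 − e^(−5 × 0.2539 × 4.00) = 1 − e^(−5.078) = 1 − 0.006232 ≈ 0.994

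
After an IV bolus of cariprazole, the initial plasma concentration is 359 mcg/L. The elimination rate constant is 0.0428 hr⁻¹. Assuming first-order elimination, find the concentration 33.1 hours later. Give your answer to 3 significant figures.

87.1 mcg/L

C(t) = C₀ e^(−kt) = 359 × e^(−0.04280 × 33.1) = 359 × e^(−1.417) = 359 × 0.2425 ≈ 87.1 mcg/L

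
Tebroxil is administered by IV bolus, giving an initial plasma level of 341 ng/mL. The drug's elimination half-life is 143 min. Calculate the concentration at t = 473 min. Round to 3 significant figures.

34.4 ng/mL

k = ln 2 / 143 = 0.004847 min⁻¹
473 min is 3.308 half-lives, so C = 341 × (1/2)^3.308 = 341 × 0.1010 ≈ 34.4 ng/mL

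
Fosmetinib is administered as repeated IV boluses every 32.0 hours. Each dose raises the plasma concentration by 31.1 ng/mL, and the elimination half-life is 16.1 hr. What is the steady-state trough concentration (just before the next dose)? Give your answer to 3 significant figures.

k = ln 2 / 16.1 = 0.04305 hr⁻¹
Fraction remaining after one interval: e^(−kτ) = e^(−0.04305 × 32.0) = 0.2522
R = 1 / (1 − 0.2522) = 1.337
Css,max = 31.1 × 1.337 = 41.59 ng/mL
Css,min = Css,max × e^(−kτ) = 41.59 × 0.2522 ≈ 10.5 ng/mL

10.5 ng/mL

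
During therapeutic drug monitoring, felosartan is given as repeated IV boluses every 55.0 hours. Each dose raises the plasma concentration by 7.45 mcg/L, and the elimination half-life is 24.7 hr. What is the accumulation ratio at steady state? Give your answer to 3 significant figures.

k = ln 2 / 24.7 = 0.02806 hr⁻¹
Fraction remaining after one interval: e^(−kτ) = e^(−0.02806 × 55.0) = 0.2136
R = 1 / (1 − 0.2136) = 1 / 0.7864 ≈ 1.27

1.27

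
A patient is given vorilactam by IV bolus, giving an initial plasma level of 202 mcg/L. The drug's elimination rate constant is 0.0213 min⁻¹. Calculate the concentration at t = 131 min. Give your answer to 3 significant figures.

C(t) = C₀ e^(−kt) = 202 × e^(−0.02130 × 131) = 202 × e^(−2.790) = 202 × 0.06140 ≈ 12.4 mcg/L

12.4 mcg/L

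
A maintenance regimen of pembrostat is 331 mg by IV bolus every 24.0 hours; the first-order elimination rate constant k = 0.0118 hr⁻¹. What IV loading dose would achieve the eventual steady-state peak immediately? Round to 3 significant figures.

Accumulation ratio R = 1 / (1 − e^(−kτ)) = 1 / (1 − e^(−0.01180×24.0)) = 1 / (1 − 0.7534) = 4.055
Loading dose = maintenance dose × R = 331 × 4.055 ≈ 1340 mg

1340 mg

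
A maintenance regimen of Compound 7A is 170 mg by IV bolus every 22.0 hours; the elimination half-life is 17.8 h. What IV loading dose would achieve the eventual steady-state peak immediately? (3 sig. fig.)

295 mg

k = ln 2 / 17.8 = 0.03894 h⁻¹
Accumulation ratio R = 1 / (1 − e^(−kτ)) = 1 / (1 − e^(−0.03894×22.0)) = 1 / (1 − 0.4246) = 1.738
Loading dose = maintenance dose × R = 170 × 1.738 ≈ 295 mg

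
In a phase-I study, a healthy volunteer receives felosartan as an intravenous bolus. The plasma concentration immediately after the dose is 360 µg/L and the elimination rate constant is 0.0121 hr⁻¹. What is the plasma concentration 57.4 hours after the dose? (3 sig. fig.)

180 µg/L

C(t) = C₀ e^(−kt) = 360 × e^(−0.01210 × 57.4) = 360 × e^(−0.6945) = 360 × 0.4993 ≈ 180 µg/L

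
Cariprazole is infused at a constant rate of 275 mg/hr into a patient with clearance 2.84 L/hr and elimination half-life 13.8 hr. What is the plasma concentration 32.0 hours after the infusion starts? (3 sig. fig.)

Css = rate / CL = 275 / 2.84 = 96.83 mg/L
k = ln 2 / 13.8 = 0.05023 hr⁻¹
C(t) = Css (1 − e^(−kt)) = 96.83 × (1 − e^(−1.607)) = 96.83 × 0.7996 ≈ 77.4 mg/L

77.4 mg/L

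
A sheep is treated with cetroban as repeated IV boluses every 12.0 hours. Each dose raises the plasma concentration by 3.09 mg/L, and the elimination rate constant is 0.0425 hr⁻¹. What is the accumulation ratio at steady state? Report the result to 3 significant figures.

Fraction remaining after one interval: e^(−kτ) = e^(−0.04250 × 12.0) = 0.6005
R = 1 / (1 − 0.6005) = 1 / 0.3995 ≈ 2.50

2.50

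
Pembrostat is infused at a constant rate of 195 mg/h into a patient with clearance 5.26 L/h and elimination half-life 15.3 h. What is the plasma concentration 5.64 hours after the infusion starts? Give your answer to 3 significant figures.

Css = rate / CL = 195 / 5.26 = 37.07 µg/mL
k = ln 2 / 15.3 = 0.04530 h⁻¹
C(t) = Css (1 − e^(−kt)) = 37.07 × (1 − e^(−0.2555)) = 37.07 × 0.2255 ≈ 8.36 µg/mL

8.36 µg/mL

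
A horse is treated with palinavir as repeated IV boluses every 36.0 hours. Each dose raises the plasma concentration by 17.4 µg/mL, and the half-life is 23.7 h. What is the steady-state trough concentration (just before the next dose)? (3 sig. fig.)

k = ln 2 / 23.7 = 0.02925 h⁻¹
Fraction remaining after one interval: e^(−kτ) = e^(−0.02925 × 36.0) = 0.3489
R = 1 / (1 − 0.3489) = 1.536
Css,max = 17.4 × 1.536 = 26.73 µg/mL
Css,min = Css,max × e^(−kτ) = 26.73 × 0.3489 ≈ 9.33 µg/mL

9.33 µg/mL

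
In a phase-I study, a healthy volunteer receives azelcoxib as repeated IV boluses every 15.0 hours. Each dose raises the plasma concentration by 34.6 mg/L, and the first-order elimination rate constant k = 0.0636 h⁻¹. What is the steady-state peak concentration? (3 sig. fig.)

56.3 mg/L

Fraction remaining after one interval: e^(−kτ) = e^(−0.06360 × 15.0) = 0.3852
R = 1 / (1 − 0.3852) = 1.627
Css,max = 34.6 × 1.627 ≈ 56.3 mg/L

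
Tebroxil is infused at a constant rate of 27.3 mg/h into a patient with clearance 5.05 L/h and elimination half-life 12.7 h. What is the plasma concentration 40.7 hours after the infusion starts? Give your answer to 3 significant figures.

4.82 mg/L

Css = rate / CL = 27.3 / 5.05 = 5.406 mg/L
k = ln 2 / 12.7 = 0.05458 h⁻¹
C(t) = Css (1 − e^(−kt)) = 5.406 × (1 − e^(−2.221)) = 5.406 × 0.8915 ≈ 4.82 mg/L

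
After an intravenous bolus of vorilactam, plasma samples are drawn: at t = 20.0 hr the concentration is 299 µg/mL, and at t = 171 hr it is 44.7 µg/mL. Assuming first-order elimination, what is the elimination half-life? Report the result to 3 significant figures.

55.1 hours

k = ln(C₁/C₂) / (t₂ − t₁) = ln(299/44.7) / (171 − 20.0)
  = 1.900 / 151.0 = 0.01259 hr⁻¹
t½ = ln 2 / k = ln 2 / 0.01259 ≈ 55.1 hours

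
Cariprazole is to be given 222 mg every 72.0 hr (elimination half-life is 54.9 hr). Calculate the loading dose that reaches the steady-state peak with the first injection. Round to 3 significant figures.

k = ln 2 / 54.9 = 0.01263 hr⁻¹
Accumulation ratio R = 1 / (1 − e^(−kτ)) = 1 / (1 − e^(−0.01263×72.0)) = 1 / (1 − 0.4029) = 1.675
Loading dose = maintenance dose × R = 222 × 1.675 ≈ 372 mg

372 mg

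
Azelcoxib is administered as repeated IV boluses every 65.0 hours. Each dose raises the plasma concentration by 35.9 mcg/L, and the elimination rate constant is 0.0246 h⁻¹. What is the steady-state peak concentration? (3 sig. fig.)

45.0 mcg/L

Fraction remaining after one interval: e^(−kτ) = e^(−0.02460 × 65.0) = 0.2021
R = 1 / (1 − 0.2021) = 1.253
Css,max = 35.9 × 1.253 ≈ 45.0 mcg/L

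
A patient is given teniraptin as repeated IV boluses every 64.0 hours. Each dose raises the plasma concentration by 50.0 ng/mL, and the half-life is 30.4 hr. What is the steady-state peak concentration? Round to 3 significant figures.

k = ln 2 / 30.4 = 0.02280 hr⁻¹
Fraction remaining after one interval: e^(−kτ) = e^(−0.02280 × 64.0) = 0.2324
R = 1 / (1 − 0.2324) = 1.303
Css,max = 50.0 × 1.303 ≈ 65.1 ng/mL

65.1 ng/mL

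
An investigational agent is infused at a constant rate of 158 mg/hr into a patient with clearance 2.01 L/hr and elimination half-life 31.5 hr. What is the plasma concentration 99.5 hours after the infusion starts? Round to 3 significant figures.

Css = rate / CL = 158 / 2.01 = 78.61 mg/L
k = ln 2 / 31.5 = 0.02200 hr⁻¹
C(t) = Css (1 − e^(−kt)) = 78.61 × (1 − e^(−2.189)) = 78.61 × 0.8880 ≈ 69.8 mg/L

69.8 mg/L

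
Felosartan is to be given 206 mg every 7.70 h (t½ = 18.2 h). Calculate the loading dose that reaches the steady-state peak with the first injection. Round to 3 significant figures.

810 mg

k = ln 2 / 18.2 = 0.03809 h⁻¹
Accumulation ratio R = 1 / (1 − e^(−kτ)) = 1 / (1 − e^(−0.03809×7.70)) = 1 / (1 − 0.7458) = 3.934
Loading dose = maintenance dose × R = 206 × 3.934 ≈ 810 mg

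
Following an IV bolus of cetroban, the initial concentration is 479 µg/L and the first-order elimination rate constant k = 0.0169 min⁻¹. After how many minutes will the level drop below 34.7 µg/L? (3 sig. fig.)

C(t) = C₀ e^(−kt)  ⇒  t = ln(C₀/C) / k
t = ln(479/34.7) / 0.01690 = 2.625 / 0.01690 ≈ 155 minutes

155 minutes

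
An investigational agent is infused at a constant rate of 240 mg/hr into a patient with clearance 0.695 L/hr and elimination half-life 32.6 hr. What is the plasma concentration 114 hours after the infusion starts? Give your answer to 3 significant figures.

315 mg/L

Css = rate / CL = 240 / 0.695 = 345.3 mg/L
k = ln 2 / 32.6 = 0.02126 hr⁻¹
C(t) = Css (1 − e^(−kt)) = 345.3 × (1 − e^(−2.424)) = 345.3 × 0.9114 ≈ 315 mg/L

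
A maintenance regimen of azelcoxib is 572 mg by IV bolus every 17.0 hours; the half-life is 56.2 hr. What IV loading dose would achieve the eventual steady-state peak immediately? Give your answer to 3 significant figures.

3020 mg

k = ln 2 / 56.2 = 0.01233 hr⁻¹
Accumulation ratio R = 1 / (1 − e^(−kτ)) = 1 / (1 − e^(−0.01233×17.0)) = 1 / (1 − 0.8109) = 5.287
Loading dose = maintenance dose × R = 572 × 5.287 ≈ 3020 mg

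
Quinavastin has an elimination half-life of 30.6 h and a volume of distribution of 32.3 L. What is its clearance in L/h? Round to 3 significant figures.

0.732 L/h

k = ln 2 / t½ = ln 2 / 30.6 = 0.02265 h⁻¹
CL = k · V = 0.02265 × 32.3 ≈ 0.732 L/h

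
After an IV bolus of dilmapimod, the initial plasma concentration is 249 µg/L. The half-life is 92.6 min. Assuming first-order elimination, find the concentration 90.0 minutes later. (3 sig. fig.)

127 µg/L

k = ln 2 / 92.6 = 0.007485 min⁻¹
90.0 min is 0.9719 half-lives, so C = 249 × (1/2)^0.9719 = 249 × 0.5098 ≈ 127 µg/L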